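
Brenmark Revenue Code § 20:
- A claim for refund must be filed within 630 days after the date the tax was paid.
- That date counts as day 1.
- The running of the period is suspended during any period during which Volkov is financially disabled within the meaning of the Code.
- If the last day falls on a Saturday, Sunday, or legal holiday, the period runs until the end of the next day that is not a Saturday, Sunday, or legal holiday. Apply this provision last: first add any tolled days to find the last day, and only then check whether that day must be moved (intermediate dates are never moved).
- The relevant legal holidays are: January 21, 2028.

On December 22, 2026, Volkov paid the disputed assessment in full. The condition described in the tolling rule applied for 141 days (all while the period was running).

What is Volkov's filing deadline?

January 30, 2029

Counting December 22, 2026 as day 1, day 630 is September 11, 2028.
Tolling adds 141 days: September 11, 2028 + 141 days = January 30, 2029.
January 30, 2029 is a Tuesday and not a legal holiday, so no extension applies.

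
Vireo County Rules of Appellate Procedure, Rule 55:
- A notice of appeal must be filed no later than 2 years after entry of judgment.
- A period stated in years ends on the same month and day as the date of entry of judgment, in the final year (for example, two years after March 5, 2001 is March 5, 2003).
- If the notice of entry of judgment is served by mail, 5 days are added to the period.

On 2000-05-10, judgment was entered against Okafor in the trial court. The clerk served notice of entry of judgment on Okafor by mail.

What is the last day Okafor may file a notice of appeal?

2 years after 2000-05-10 is May 10, 2002.
Service was by mail, adding 5 days: May 10, 2002 + 5 days = May 15, 2002.

May 15, 2002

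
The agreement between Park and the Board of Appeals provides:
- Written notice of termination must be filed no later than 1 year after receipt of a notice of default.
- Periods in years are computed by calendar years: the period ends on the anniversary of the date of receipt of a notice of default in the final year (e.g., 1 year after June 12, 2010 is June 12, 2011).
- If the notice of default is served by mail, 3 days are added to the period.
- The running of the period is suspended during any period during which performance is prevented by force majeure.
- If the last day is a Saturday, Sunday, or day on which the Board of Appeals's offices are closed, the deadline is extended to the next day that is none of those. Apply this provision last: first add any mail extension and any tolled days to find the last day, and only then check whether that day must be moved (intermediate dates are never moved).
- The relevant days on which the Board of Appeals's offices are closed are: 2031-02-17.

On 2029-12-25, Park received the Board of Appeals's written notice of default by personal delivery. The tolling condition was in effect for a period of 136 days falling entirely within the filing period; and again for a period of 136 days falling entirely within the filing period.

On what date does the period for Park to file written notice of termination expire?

1 year after 2029-12-25 is December 25, 2030.
Service was not by mail, so no mail extension applies.
Tolling adds 136 days: December 25, 2030 + 136 days = May 10, 2031.
Tolling adds 136 days: May 10, 2031 + 136 days = September 23, 2031.
September 23, 2031 is a Tuesday and not a day on which the Board of Appeals's offices are closed, so no extension applies.

September 23, 2031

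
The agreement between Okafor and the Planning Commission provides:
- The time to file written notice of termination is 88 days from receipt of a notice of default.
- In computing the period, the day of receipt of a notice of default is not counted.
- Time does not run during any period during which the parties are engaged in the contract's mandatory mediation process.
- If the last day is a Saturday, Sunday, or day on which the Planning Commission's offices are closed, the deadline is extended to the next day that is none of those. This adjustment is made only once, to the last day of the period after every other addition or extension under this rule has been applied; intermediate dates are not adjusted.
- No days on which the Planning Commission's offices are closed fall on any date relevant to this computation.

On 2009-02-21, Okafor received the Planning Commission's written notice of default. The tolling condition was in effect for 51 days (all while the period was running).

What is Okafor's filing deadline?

July 10, 2009

88 days after 2009-02-21 is May 20, 2009.
Tolling adds 51 days: May 20, 2009 + 51 days = July 10, 2009.
July 10, 2009 is a Friday and not a day on which the Planning Commission's offices are closed, so no extension applies.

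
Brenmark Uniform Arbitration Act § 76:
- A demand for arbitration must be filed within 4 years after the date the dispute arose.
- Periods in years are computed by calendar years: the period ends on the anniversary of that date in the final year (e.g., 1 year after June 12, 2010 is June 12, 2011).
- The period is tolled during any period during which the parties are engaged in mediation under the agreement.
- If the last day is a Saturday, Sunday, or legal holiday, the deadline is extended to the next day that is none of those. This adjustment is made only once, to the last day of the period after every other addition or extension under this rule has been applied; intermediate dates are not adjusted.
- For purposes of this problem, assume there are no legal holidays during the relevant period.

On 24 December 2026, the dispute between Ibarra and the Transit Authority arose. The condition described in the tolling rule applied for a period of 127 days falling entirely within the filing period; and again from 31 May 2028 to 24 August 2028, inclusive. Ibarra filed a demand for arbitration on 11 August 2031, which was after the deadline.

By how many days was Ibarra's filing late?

17 days

4 years after 24 December 2026 is December 24, 2030.
Tolling adds 127 days: December 24, 2030 + 127 days = April 30, 2031.
From May 31, 2028 through August 24, 2028 inclusive is 86 days; tolling adds 86 days: April 30, 2031 + 86 days = July 25, 2031.
July 25, 2031 is a Friday and not a legal holiday, so no extension applies.
The deadline is July 25, 2031; from July 25, 2031 to August 11, 2031 is 17 days.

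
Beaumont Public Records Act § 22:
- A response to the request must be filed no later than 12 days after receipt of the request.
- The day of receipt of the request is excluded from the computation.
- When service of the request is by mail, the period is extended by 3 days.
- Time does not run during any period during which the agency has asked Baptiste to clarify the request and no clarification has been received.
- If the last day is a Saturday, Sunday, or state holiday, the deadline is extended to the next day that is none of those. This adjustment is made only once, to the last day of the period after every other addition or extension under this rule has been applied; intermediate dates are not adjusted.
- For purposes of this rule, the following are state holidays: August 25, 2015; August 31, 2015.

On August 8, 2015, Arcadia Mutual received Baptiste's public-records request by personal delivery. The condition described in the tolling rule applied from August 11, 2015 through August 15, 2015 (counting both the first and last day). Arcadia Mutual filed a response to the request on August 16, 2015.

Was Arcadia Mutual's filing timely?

12 days after August 8, 2015 is August 20, 2015.
Service was not by mail, so no mail extension applies.
From August 11, 2015 through August 15, 2015 inclusive is 5 days; tolling adds 5 days: August 20, 2015 + 5 days = August 25, 2015.
August 25, 2015 is a listed holiday. The next qualifying day is August 26, 2015.
The deadline is August 26, 2015; the filing on August 16, 2015 is on or before that date.

Yes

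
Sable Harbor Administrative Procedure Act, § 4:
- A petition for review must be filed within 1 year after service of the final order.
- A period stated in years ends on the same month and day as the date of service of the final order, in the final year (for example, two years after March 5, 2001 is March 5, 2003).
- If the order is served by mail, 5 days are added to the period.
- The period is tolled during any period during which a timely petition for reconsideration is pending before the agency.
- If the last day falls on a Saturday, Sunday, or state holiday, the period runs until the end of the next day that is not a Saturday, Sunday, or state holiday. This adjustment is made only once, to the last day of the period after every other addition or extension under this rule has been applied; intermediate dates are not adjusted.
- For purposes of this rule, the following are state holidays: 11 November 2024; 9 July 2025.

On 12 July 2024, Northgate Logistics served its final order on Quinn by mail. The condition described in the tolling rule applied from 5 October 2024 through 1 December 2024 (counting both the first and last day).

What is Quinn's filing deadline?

1 year after 12 July 2024 is July 12, 2025.
Service was by mail, adding 5 days: July 12, 2025 + 5 days = July 17, 2025.
From October 5, 2024 through December 1, 2024 inclusive is 58 days; tolling adds 58 days: July 17, 2025 + 58 days = September 13, 2025.
September 13, 2025 is Saturday; September 14, 2025 is Sunday. The next qualifying day is September 15, 2025.

September 15, 2025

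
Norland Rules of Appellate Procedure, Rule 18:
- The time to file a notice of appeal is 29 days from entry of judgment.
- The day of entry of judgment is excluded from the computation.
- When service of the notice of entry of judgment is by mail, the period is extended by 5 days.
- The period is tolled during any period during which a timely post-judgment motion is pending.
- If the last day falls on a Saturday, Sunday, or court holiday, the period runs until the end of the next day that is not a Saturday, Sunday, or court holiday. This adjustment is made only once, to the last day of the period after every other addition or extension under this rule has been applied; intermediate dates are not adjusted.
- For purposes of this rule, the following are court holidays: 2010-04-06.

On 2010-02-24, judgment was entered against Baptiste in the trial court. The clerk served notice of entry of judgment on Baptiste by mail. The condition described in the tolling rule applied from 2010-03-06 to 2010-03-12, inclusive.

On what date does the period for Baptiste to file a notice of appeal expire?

April 7, 2010

29 days after 2010-02-24 is March 25, 2010.
Service was by mail, adding 5 days: March 25, 2010 + 5 days = March 30, 2010.
From March 6, 2010 through March 12, 2010 inclusive is 7 days; tolling adds 7 days: March 30, 2010 + 7 days = April 6, 2010.
April 6, 2010 is a listed holiday. The next qualifying day is April 7, 2010.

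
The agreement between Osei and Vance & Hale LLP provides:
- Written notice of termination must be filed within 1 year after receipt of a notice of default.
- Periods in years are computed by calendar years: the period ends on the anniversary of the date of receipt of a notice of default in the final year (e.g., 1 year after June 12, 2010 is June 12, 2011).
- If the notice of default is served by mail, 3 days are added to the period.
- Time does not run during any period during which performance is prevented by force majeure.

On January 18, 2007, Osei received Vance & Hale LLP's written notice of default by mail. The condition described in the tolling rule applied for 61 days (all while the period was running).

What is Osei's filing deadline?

March 22, 2008

1 year after January 18, 2007 is January 18, 2008.
Service was by mail, adding 3 days: January 18, 2008 + 3 days = January 21, 2008.
Tolling adds 61 days: January 21, 2008 + 61 days = March 22, 2008.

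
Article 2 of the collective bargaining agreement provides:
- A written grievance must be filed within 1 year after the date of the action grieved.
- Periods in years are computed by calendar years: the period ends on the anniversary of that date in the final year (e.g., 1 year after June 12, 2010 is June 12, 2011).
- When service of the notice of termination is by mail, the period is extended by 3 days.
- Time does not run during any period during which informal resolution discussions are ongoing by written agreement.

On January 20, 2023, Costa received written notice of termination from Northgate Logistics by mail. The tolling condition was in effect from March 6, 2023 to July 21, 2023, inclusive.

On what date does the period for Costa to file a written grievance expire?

June 9, 2024

1 year after January 20, 2023 is January 20, 2024.
Service was by mail, adding 3 days: January 20, 2024 + 3 days = January 23, 2024.
From March 6, 2023 through July 21, 2023 inclusive is 138 days; tolling adds 138 days: January 23, 2024 + 138 days = June 9, 2024.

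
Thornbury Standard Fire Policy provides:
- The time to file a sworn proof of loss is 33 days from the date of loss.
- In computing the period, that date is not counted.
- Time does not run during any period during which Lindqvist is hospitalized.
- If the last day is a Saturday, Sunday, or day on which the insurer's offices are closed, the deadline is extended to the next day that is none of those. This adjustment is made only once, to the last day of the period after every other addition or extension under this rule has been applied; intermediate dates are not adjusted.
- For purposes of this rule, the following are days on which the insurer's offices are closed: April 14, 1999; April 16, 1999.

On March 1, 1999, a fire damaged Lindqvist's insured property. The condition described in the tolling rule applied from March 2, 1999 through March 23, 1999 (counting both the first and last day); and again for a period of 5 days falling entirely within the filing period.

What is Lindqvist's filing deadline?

April 30, 1999

33 days after March 1, 1999 is April 3, 1999.
From March 2, 1999 through March 23, 1999 inclusive is 22 days; tolling adds 22 days: April 3, 1999 + 22 days = April 25, 1999.
Tolling adds 5 days: April 25, 1999 + 5 days = April 30, 1999.
April 30, 1999 is a Friday and not a day on which the insurer's offices are closed, so no extension applies.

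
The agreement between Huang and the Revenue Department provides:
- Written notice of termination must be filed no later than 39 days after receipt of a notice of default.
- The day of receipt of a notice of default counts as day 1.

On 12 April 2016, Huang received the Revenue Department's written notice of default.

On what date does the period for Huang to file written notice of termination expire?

May 20, 2016

Counting 12 April 2016 as day 1, day 39 is May 20, 2016.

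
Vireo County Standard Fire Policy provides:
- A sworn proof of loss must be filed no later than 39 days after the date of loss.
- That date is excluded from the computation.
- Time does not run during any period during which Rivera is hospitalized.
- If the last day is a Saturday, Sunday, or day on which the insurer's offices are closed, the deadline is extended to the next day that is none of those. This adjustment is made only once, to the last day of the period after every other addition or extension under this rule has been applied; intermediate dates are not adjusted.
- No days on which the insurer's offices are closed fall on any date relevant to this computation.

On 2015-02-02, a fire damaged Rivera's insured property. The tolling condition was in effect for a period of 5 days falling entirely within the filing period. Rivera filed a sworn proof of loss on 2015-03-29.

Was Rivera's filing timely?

No

39 days after 2015-02-02 is March 13, 2015.
Tolling adds 5 days: March 13, 2015 + 5 days = March 18, 2015.
March 18, 2015 is a Wednesday and not a day on which the insurer's offices are closed, so no extension applies.
The deadline is March 18, 2015; the filing on March 29, 2015 is after that date.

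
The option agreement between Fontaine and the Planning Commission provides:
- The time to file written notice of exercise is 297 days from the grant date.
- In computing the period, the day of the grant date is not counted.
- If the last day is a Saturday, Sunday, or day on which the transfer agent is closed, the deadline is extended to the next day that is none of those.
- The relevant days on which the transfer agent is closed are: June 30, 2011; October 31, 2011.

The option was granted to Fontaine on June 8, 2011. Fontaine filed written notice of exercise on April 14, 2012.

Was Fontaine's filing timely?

297 days after June 8, 2011 is March 31, 2012.
March 31, 2012 is Saturday; April 1, 2012 is Sunday. The next qualifying day is April 2, 2012.
The deadline is April 2, 2012; the filing on April 14, 2012 is after that date.

No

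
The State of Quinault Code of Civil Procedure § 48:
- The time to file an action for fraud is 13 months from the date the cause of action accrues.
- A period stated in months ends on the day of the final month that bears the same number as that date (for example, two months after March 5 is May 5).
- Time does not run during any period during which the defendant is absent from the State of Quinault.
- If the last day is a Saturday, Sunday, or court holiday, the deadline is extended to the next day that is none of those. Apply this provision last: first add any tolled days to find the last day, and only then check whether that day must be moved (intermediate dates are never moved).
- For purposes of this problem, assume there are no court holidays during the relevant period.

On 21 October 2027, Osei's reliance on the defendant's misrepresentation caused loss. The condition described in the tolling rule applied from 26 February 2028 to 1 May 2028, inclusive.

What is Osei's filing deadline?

January 26, 2029

13 months after 21 October 2027 is November 21, 2028.
From February 26, 2028 through May 1, 2028 inclusive is 66 days; tolling adds 66 days: November 21, 2028 + 66 days = January 26, 2029.
January 26, 2029 is a Friday and not a court holiday, so no extension applies.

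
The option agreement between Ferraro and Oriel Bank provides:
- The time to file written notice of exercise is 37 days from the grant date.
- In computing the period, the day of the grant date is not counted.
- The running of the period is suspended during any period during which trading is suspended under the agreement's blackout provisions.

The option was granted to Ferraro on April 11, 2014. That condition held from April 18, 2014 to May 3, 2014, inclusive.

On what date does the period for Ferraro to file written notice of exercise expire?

June 3, 2014

37 days after April 11, 2014 is May 18, 2014.
From April 18, 2014 through May 3, 2014 inclusive is 16 days; tolling adds 16 days: May 18, 2014 + 16 days = June 3, 2014.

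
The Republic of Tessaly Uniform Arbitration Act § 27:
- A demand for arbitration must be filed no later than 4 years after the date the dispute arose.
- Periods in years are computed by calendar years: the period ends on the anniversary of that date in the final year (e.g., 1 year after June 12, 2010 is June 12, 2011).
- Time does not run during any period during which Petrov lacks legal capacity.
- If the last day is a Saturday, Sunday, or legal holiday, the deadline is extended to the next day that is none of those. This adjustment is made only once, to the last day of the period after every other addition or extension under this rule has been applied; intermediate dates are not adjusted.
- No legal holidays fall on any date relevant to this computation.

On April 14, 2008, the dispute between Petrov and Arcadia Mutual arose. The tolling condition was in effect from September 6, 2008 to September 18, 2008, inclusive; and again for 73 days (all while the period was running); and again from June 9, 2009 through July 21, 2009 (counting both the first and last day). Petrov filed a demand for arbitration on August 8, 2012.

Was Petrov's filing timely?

4 years after April 14, 2008 is April 14, 2012.
From September 6, 2008 through September 18, 2008 inclusive is 13 days; tolling adds 13 days: April 14, 2012 + 13 days = April 27, 2012.
Tolling adds 73 days: April 27, 2012 + 73 days = July 9, 2012.
From June 9, 2009 through July 21, 2009 inclusive is 43 days; tolling adds 43 days: July 9, 2012 + 43 days = August 21, 2012.
August 21, 2012 is a Tuesday and not a legal holiday, so no extension applies.
The deadline is August 21, 2012; the filing on August 8, 2012 is on or before that date.

Yes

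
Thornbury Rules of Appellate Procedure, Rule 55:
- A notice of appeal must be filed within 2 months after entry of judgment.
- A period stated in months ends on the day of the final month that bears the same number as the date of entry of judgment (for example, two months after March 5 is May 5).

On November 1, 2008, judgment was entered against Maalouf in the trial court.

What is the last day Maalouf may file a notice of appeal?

January 1, 2009

2 months after November 1, 2008 is January 1, 2009.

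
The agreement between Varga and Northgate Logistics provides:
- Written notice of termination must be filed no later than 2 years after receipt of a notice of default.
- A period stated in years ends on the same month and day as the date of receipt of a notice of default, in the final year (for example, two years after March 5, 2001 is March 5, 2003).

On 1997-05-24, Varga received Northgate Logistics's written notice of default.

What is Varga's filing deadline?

May 24, 1999

2 years after 1997-05-24 is May 24, 1999.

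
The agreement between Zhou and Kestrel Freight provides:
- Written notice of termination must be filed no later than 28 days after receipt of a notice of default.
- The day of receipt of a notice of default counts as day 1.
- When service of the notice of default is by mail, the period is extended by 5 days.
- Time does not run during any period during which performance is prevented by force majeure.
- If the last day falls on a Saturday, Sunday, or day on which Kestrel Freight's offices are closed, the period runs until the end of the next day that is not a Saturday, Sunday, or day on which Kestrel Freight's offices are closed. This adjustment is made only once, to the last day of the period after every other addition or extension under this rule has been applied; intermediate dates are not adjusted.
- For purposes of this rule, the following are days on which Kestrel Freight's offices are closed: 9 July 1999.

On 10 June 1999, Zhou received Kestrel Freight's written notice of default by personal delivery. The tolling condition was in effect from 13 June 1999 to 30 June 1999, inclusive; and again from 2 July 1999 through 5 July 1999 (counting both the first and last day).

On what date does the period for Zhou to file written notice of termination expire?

July 29, 1999

Counting 10 June 1999 as day 1, day 28 is July 7, 1999.
Service was not by mail, so no mail extension applies.
From June 13, 1999 through June 30, 1999 inclusive is 18 days; tolling adds 18 days: July 7, 1999 + 18 days = July 25, 1999.
From July 2, 1999 through July 5, 1999 inclusive is 4 days; tolling adds 4 days: July 25, 1999 + 4 days = July 29, 1999.
July 29, 1999 is a Thursday and not a day on which Kestrel Freight's offices are closed, so no extension applies.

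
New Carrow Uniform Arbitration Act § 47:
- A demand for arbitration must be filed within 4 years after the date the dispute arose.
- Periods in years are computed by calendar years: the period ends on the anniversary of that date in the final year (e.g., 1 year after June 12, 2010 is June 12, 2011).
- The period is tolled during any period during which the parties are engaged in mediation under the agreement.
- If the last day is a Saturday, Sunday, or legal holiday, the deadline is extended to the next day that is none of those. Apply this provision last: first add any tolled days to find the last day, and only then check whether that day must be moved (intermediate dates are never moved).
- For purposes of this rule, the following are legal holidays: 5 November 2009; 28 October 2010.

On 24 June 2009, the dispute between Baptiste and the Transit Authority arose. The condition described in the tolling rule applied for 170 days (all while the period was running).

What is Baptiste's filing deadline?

December 11, 2013

4 years after 24 June 2009 is June 24, 2013.
Tolling adds 170 days: June 24, 2013 + 170 days = December 11, 2013.
December 11, 2013 is a Wednesday and not a legal holiday, so no extension applies.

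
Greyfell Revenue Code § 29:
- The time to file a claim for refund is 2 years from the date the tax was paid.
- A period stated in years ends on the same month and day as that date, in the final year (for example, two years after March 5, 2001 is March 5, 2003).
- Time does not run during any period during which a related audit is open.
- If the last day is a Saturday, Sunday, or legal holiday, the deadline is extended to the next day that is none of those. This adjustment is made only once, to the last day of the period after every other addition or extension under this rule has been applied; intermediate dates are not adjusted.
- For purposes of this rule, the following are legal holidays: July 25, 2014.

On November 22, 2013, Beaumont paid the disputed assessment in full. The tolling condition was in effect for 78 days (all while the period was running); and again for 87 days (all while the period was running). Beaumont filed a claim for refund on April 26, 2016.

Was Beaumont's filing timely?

Yes

2 years after November 22, 2013 is November 22, 2015.
Tolling adds 78 days: November 22, 2015 + 78 days = February 8, 2016.
Tolling adds 87 days: February 8, 2016 + 87 days = May 5, 2016.
May 5, 2016 is a Thursday and not a legal holiday, so no extension applies.
The deadline is May 5, 2016; the filing on April 26, 2016 is on or before that date.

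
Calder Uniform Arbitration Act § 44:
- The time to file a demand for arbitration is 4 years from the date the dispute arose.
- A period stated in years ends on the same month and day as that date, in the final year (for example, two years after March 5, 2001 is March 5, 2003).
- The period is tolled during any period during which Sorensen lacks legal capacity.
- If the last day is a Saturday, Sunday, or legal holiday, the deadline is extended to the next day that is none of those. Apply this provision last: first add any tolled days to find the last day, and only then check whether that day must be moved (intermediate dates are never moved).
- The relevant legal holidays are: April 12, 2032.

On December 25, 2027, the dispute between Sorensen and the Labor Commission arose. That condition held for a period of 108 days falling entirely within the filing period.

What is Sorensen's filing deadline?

4 years after December 25, 2027 is December 25, 2031.
Tolling adds 108 days: December 25, 2031 + 108 days = April 11, 2032.
April 11, 2032 is Sunday; April 12, 2032 is a listed holiday. The next qualifying day is April 13, 2032.

April 13, 2032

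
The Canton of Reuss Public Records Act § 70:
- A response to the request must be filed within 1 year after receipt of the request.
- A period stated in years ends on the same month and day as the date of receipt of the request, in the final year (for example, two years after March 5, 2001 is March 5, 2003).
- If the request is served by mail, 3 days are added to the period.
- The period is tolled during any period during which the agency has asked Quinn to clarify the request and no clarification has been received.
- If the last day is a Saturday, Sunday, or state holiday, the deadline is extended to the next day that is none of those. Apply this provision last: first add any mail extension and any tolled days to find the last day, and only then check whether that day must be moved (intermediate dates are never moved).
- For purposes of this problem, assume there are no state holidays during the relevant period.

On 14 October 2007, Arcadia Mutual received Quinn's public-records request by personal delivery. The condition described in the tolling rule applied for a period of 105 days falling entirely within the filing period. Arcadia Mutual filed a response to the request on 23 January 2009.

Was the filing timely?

Yes

1 year after 14 October 2007 is October 14, 2008.
Service was not by mail, so no mail extension applies.
Tolling adds 105 days: October 14, 2008 + 105 days = January 27, 2009.
January 27, 2009 is a Tuesday and not a state holiday, so no extension applies.
The deadline is January 27, 2009; the filing on January 23, 2009 is on or before that date.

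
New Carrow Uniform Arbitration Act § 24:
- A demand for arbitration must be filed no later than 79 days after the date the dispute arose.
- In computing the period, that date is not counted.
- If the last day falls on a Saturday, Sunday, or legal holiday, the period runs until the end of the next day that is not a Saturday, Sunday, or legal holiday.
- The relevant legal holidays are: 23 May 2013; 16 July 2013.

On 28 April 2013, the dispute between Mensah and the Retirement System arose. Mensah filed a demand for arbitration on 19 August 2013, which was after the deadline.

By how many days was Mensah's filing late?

33 days

79 days after 28 April 2013 is July 16, 2013.
July 16, 2013 is a listed holiday. The next qualifying day is July 17, 2013.
The deadline is July 17, 2013; from July 17, 2013 to August 19, 2013 is 33 days.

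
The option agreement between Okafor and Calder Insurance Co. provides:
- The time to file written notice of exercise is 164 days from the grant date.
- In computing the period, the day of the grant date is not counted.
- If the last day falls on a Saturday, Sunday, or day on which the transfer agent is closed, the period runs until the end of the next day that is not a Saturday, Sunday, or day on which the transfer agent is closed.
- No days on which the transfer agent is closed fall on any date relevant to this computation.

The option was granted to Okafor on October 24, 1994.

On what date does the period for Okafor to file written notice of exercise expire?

April 6, 1995

164 days after October 24, 1994 is April 6, 1995.
April 6, 1995 is a Thursday and not a day on which the transfer agent is closed, so no extension applies.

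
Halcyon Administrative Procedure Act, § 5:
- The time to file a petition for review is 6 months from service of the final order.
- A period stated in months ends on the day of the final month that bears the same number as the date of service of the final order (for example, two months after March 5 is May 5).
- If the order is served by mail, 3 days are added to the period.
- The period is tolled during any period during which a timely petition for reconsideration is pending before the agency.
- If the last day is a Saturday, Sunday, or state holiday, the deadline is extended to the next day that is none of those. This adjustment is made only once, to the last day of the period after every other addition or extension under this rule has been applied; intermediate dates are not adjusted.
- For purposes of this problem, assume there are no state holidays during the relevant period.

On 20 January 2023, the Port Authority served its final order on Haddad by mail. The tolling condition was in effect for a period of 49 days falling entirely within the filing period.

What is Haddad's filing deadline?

September 11, 2023

6 months after 20 January 2023 is July 20, 2023.
Service was by mail, adding 3 days: July 20, 2023 + 3 days = July 23, 2023.
Tolling adds 49 days: July 23, 2023 + 49 days = September 10, 2023.
September 10, 2023 is Sunday. The next qualifying day is September 11, 2023.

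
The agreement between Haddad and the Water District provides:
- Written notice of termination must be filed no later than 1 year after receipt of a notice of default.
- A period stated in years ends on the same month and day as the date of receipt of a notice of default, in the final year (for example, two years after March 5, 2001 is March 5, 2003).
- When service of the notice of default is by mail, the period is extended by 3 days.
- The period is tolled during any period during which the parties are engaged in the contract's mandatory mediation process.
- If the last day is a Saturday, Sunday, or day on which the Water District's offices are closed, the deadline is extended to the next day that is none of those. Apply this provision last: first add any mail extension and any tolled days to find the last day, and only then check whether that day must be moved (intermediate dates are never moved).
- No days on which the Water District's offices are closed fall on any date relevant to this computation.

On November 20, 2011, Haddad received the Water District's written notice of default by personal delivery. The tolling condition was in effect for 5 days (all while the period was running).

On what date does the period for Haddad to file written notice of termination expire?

1 year after November 20, 2011 is November 20, 2012.
Service was not by mail, so no mail extension applies.
Tolling adds 5 days: November 20, 2012 + 5 days = November 25, 2012.
November 25, 2012 is Sunday. The next qualifying day is November 26, 2012.

November 26, 2012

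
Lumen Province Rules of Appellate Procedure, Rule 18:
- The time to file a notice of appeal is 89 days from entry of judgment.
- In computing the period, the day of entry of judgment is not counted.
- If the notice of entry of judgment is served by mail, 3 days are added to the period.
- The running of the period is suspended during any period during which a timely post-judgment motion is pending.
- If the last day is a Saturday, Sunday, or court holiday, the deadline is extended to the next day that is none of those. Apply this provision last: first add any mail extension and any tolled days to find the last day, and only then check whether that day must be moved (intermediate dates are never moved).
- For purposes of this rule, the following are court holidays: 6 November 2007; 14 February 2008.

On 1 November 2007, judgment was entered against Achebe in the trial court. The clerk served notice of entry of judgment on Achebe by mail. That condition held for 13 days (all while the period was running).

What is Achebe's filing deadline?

89 days after 1 November 2007 is January 29, 2008.
Service was by mail, adding 3 days: January 29, 2008 + 3 days = February 1, 2008.
Tolling adds 13 days: February 1, 2008 + 13 days = February 14, 2008.
February 14, 2008 is a listed holiday. The next qualifying day is February 15, 2008.

February 15, 2008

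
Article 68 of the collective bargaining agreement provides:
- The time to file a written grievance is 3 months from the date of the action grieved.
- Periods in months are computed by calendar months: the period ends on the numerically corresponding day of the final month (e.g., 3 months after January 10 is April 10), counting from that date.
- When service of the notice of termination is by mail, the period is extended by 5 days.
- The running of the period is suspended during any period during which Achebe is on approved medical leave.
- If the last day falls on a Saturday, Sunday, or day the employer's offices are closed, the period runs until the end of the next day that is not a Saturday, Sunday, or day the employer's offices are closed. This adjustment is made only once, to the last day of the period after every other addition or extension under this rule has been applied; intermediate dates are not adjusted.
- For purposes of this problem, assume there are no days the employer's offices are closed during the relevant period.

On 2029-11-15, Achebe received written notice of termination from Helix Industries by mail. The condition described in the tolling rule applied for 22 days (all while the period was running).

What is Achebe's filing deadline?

3 months after 2029-11-15 is February 15, 2030.
Service was by mail, adding 5 days: February 15, 2030 + 5 days = February 20, 2030.
Tolling adds 22 days: February 20, 2030 + 22 days = March 14, 2030.
March 14, 2030 is a Thursday and not a day the employer's offices are closed, so no extension applies.

March 14, 2030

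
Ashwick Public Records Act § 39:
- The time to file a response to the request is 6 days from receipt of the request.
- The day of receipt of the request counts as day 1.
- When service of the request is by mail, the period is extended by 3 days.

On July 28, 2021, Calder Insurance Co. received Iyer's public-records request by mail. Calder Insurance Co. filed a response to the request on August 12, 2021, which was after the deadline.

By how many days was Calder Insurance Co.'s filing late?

7 days

Counting July 28, 2021 as day 1, day 6 is August 2, 2021.
Service was by mail, adding 3 days: August 2, 2021 + 3 days = August 5, 2021.
The deadline is August 5, 2021; from August 5, 2021 to August 12, 2021 is 7 days.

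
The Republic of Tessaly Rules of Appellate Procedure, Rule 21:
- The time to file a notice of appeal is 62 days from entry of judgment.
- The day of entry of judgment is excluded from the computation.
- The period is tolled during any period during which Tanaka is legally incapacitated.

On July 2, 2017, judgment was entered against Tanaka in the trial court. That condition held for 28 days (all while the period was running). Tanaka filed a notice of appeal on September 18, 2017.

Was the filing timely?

62 days after July 2, 2017 is September 2, 2017.
Tolling adds 28 days: September 2, 2017 + 28 days = September 30, 2017.
The deadline is September 30, 2017; the filing on September 18, 2017 is on or before that date.

Yes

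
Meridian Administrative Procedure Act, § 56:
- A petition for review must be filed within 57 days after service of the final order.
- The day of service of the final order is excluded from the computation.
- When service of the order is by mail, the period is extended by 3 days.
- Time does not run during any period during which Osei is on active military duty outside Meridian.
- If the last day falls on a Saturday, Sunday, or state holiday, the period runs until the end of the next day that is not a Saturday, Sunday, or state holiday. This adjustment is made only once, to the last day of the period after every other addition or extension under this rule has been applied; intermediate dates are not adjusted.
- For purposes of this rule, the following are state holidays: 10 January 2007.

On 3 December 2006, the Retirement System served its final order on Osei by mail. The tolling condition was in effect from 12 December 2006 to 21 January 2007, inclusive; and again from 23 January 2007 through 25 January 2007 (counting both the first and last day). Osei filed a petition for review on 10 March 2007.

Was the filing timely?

57 days after 3 December 2006 is January 29, 2007.
Service was by mail, adding 3 days: January 29, 2007 + 3 days = February 1, 2007.
From December 12, 2006 through January 21, 2007 inclusive is 41 days; tolling adds 41 days: February 1, 2007 + 41 days = March 14, 2007.
From January 23, 2007 through January 25, 2007 inclusive is 3 days; tolling adds 3 days: March 14, 2007 + 3 days = March 17, 2007.
March 17, 2007 is Saturday; March 18, 2007 is Sunday. The next qualifying day is March 19, 2007.
The deadline is March 19, 2007; the filing on March 10, 2007 is on or before that date.

Yes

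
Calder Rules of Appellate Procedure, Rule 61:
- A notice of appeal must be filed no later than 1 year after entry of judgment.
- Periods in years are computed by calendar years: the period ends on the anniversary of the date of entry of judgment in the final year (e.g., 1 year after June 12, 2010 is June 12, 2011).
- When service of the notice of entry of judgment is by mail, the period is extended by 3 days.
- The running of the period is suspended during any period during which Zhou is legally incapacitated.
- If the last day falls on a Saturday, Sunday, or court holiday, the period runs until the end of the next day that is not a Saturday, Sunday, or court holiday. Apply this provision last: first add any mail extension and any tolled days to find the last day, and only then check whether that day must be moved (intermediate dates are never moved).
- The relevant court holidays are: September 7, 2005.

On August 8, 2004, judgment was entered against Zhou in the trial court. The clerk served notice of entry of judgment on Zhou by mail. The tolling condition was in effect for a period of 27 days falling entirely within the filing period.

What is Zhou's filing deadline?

1 year after August 8, 2004 is August 8, 2005.
Service was by mail, adding 3 days: August 8, 2005 + 3 days = August 11, 2005.
Tolling adds 27 days: August 11, 2005 + 27 days = September 7, 2005.
September 7, 2005 is a listed holiday. The next qualifying day is September 8, 2005.

September 8, 2005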